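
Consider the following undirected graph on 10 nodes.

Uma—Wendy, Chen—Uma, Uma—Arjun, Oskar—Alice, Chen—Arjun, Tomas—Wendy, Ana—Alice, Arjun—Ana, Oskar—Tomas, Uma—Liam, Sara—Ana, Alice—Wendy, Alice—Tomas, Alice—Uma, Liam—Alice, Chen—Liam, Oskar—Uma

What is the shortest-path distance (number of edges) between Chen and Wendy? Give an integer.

One shortest route is Chen – Uma – Wendy, which uses 2 edges, and Chen and Wendy are not directly tied, so nothing shorter exists. So d(Chen,Wendy) = 2.

2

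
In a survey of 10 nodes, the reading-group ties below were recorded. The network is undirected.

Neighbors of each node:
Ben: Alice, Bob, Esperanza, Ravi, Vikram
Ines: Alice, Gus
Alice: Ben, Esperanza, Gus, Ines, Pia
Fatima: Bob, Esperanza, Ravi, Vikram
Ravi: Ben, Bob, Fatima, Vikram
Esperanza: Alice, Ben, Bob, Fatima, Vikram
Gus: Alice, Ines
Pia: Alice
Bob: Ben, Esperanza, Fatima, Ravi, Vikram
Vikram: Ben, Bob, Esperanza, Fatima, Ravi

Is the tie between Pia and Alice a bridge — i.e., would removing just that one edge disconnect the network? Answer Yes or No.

Without the Pia–Alice edge there is no alternate route between Pia and Alice, so the network disconnects. It is a bridge.

Yes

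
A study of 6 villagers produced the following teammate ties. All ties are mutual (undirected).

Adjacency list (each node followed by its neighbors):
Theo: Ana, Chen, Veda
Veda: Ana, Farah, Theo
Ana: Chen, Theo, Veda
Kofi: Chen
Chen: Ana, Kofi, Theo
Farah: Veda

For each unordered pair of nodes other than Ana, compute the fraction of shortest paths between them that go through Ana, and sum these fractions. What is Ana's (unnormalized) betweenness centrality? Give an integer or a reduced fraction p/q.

2

Pairs whose geodesics pass through Ana — Kofi–Farah: 1/2; Kofi–Veda: 1/2; Chen–Farah: 1/2; Chen–Veda: 1/2.
All other pairs contribute 0.
Summing the contributions gives betweenness(Ana) = 2.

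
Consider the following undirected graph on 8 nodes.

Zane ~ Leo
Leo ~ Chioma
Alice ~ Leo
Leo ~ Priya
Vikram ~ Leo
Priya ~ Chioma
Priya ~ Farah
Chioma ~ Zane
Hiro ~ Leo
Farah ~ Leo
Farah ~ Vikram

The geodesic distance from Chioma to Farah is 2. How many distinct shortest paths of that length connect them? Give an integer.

2

The shortest distance is 2. The length-2 paths are: Chioma–Leo–Farah; Chioma–Priya–Farah.
That gives 2 distinct shortest paths.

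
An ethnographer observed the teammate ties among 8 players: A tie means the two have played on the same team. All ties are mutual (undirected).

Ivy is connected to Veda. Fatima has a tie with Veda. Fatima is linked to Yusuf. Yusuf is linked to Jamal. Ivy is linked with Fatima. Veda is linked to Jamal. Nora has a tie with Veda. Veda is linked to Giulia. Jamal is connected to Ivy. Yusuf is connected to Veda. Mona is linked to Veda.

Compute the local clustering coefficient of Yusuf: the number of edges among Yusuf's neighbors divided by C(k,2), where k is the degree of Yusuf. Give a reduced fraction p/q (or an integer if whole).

2/3

Yusuf's neighbors: Fatima, Jamal, and Veda (k = 3).
Possible neighbor pairs: C(3,2) = 3. Edges among them: Fatima–Veda, Jamal–Veda → e = 2.
Clustering(Yusuf) = 2/3.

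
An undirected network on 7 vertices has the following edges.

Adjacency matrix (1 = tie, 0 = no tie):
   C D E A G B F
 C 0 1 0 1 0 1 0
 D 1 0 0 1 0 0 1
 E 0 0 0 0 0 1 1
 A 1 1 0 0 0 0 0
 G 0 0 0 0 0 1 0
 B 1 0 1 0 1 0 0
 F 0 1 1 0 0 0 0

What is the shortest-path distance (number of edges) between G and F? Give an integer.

One shortest route is G – B – E – F, which uses 3 edges, and at distance 2 from G we only reach {C, E}, which does not include F. So d(G,F) = 3.

3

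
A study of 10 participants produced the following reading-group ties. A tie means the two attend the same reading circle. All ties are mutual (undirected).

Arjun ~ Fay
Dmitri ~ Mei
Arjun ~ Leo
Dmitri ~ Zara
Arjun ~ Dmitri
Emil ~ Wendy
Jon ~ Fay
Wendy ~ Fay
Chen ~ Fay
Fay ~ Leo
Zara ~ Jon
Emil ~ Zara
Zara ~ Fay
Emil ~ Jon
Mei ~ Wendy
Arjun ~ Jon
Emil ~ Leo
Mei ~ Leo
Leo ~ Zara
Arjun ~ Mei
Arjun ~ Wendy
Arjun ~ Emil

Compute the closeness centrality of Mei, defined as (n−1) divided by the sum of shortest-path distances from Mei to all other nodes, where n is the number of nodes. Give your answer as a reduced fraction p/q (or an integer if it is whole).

3/5

Distances from Mei: Arjun:1, Chen:3, Dmitri:1, Emil:2, Fay:2, Jon:2, Leo:1, Wendy:1, Zara:2. Sum = 15.
n = 10, so closeness = 9/15 = 3/5.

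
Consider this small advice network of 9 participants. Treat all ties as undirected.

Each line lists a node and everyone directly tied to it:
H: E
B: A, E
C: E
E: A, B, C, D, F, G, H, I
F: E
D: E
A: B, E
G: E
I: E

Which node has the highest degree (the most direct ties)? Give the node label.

E

Degrees — A:2, B:2, C:1, D:1, E:8, F:1, G:1, H:1, I:1.
The maximum is 8, attained only by E.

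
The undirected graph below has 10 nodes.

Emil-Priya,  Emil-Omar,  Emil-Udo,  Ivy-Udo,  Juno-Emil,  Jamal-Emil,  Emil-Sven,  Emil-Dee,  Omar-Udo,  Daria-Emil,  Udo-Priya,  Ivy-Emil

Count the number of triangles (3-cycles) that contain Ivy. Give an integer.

Ivy's neighbors: Emil and Udo.
Neighbor pairs that are themselves tied: Ivy–Emil–Udo. Each forms one triangle with Ivy, for 1 in total.

1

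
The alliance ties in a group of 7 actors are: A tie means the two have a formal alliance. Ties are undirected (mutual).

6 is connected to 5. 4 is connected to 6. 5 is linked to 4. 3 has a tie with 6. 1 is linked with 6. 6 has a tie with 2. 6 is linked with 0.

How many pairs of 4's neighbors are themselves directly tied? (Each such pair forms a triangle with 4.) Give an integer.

1

4's neighbors: 5 and 6.
Neighbor pairs that are themselves tied: 4–5–6. Each forms one triangle with 4, for 1 in total.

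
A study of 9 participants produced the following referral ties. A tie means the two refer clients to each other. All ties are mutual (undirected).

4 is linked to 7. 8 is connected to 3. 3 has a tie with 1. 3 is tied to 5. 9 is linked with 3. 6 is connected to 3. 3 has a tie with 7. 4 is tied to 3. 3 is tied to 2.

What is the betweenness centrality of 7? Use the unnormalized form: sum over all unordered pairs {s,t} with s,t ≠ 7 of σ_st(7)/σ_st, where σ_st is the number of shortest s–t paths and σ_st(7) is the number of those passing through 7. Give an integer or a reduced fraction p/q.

No shortest path between any pair of other nodes passes through 7.
Summing the contributions gives betweenness(7) = 0.

0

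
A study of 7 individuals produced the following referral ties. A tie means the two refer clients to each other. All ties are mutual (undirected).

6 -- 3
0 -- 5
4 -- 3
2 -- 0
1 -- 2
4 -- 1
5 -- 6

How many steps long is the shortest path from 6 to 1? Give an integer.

One shortest route is 6 – 3 – 4 – 1, which uses 3 edges, and at distance 2 from 6 we only reach {0, 4}, which does not include 1. So d(6,1) = 3.

3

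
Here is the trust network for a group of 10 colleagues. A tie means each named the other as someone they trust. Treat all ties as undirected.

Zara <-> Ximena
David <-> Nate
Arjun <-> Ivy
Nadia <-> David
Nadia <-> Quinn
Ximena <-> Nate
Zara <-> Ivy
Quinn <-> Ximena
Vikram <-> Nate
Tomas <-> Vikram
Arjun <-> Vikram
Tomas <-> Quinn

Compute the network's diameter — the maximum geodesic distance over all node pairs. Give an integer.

Eccentricity of each node (its greatest distance to any other): Arjun:4, David:4, Ivy:4, Nadia:4, Nate:3, Quinn:3, Tomas:3, Vikram:3, Ximena:3, Zara:3.
The maximum eccentricity is 4, realized for instance by the pair Nadia–Ivy via Nadia – Quinn – Ximena – Zara – Ivy. So the diameter is 4.

4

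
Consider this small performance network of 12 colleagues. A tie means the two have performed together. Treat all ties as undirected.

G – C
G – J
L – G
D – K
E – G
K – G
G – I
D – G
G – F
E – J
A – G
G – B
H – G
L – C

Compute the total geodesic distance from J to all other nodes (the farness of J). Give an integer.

Distances from J: A:2, B:2, C:2, D:2, E:1, F:2, G:1, H:2, I:2, K:2, L:2.
Sum = 2 + 2 + 2 + 2 + 1 + 2 + 1 + 2 + 2 + 2 + 2 = 20.

20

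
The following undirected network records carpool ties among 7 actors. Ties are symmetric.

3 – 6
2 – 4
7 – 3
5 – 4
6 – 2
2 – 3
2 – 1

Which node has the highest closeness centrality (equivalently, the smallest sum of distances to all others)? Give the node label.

Farness (sum of distances to all others) for each node — 1:13, 2:8, 3:10, 4:11, 5:16, 6:11, 7:15.
The smallest farness is 8, for 2, so 2 has the highest closeness.

2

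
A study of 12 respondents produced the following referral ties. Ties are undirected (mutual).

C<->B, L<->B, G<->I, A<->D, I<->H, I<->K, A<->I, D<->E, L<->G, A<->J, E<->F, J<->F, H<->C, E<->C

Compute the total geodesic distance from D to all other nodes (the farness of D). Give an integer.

26

Distances from D: A:1, B:3, C:2, E:1, F:2, G:3, H:3, I:2, J:2, K:3, L:4.
Sum = 1 + 3 + 2 + 1 + 2 + 3 + 3 + 2 + 2 + 3 + 4 = 26.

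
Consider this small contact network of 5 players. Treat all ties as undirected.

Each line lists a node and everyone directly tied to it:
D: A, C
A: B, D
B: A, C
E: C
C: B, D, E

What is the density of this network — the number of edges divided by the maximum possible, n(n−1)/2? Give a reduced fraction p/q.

1/2

There are 5 edges and 5 nodes, so the maximum possible is C(5,2) = 10.
Density = 5/10 = 1/2.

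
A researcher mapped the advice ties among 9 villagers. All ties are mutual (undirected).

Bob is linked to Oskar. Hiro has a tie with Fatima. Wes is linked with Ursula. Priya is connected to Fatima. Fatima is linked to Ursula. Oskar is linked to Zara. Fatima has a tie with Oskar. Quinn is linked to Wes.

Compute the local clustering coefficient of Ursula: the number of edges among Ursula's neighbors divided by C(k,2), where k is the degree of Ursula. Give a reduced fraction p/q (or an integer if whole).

Ursula's neighbors: Fatima and Wes (k = 2).
Possible neighbor pairs: C(2,2) = 1. Edges among them: none → e = 0.
Clustering(Ursula) = 0/1.

0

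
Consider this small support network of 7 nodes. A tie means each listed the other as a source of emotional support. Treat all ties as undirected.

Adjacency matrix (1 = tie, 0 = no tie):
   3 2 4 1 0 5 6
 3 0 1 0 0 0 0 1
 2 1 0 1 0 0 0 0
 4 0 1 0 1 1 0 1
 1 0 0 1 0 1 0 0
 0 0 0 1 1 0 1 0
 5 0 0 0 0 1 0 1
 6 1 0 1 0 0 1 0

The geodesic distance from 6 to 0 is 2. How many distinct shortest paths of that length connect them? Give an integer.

2

The shortest distance is 2. The length-2 paths are: 6–4–0; 6–5–0.
That gives 2 distinct shortest paths.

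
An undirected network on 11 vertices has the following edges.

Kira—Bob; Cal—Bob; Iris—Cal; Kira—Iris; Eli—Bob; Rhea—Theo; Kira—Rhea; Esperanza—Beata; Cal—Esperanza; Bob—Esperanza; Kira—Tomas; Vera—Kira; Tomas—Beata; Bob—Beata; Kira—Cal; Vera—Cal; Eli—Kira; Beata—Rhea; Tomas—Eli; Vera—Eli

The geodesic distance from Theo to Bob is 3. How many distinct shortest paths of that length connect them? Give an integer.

The shortest distance is 3. The length-3 paths are: Theo–Rhea–Beata–Bob; Theo–Rhea–Kira–Bob.
That gives 2 distinct shortest paths.

2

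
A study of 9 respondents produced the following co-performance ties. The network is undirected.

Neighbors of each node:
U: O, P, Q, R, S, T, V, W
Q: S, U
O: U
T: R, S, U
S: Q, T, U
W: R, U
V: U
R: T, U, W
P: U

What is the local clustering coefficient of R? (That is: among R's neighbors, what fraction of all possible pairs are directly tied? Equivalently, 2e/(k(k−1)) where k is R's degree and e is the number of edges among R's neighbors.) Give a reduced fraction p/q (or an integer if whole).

R's neighbors: T, U, and W (k = 3).
Possible neighbor pairs: C(3,2) = 3. Edges among them: T–U, U–W → e = 2.
Clustering(R) = 2/3.

2/3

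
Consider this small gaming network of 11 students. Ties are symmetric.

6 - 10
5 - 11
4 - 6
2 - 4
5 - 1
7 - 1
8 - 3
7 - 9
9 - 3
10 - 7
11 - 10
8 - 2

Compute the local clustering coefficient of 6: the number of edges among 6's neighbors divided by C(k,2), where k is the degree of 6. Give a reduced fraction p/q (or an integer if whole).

0

6's neighbors: 4 and 10 (k = 2).
Possible neighbor pairs: C(2,2) = 1. Edges among them: none → e = 0.
Clustering(6) = 0/1.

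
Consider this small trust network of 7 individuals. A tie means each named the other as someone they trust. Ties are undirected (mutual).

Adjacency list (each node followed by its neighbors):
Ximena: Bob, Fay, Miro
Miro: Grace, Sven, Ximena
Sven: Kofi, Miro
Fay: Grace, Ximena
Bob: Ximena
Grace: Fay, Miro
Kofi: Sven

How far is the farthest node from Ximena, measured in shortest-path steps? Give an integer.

3

Distances from Ximena: Bob:1, Fay:1, Grace:2, Kofi:3, Miro:1, Sven:2.
The largest is 3 (to Kofi), so the eccentricity of Ximena is 3.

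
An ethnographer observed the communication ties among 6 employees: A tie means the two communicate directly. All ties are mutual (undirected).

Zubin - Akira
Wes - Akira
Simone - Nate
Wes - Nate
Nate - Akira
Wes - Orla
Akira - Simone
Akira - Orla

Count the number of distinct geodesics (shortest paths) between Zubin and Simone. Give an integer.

1

The shortest distance is 2, and the only length-2 path is Zubin–Akira–Simone. So there is exactly 1 shortest path.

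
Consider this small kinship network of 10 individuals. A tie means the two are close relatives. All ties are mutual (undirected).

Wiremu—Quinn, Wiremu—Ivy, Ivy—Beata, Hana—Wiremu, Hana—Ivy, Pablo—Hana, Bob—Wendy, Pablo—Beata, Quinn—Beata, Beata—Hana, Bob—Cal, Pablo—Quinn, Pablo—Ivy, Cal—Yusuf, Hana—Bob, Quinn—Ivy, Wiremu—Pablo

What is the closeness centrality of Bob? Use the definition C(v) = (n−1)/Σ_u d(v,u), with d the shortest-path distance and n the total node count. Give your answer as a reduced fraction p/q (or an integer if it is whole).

Distances from Bob: Beata:2, Cal:1, Hana:1, Ivy:2, Pablo:2, Quinn:3, Wendy:1, Wiremu:2, Yusuf:2. Sum = 16.
n = 10, so closeness = 9/16.

9/16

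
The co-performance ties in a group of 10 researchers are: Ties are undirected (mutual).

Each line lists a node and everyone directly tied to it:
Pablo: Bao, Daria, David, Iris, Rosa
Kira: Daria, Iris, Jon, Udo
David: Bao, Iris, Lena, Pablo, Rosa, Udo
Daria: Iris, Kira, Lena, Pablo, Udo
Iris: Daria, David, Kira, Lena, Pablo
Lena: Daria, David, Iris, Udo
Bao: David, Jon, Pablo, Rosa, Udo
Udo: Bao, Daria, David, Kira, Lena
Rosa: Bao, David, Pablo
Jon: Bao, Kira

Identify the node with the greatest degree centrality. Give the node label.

David

Degrees — Bao:5, Daria:5, David:6, Iris:5, Jon:2, Kira:4, Lena:4, Pablo:5, Rosa:3, Udo:5.
The maximum is 6, attained only by David.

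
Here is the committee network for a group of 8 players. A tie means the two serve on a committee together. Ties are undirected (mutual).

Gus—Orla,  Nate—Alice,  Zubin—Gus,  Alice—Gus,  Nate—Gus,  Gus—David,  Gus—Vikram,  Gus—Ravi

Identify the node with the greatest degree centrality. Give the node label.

Gus

Degrees — Alice:2, David:1, Gus:7, Nate:2, Orla:1, Ravi:1, Vikram:1, Zubin:1.
The maximum is 7, attained only by Gus.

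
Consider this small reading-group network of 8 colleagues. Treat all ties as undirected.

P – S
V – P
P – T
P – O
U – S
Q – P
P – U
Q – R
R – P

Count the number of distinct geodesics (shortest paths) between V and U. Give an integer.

The shortest distance is 2, and the only length-2 path is V–P–U. So there is exactly 1 shortest path.

1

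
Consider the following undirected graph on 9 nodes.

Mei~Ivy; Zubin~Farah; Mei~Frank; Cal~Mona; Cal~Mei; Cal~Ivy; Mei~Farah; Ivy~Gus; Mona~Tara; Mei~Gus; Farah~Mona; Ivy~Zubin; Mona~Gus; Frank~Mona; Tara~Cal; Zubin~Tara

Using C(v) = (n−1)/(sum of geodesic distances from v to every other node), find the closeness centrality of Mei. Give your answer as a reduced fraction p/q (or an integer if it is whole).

8/11

Distances from Mei: Cal:1, Farah:1, Frank:1, Gus:1, Ivy:1, Mona:2, Tara:2, Zubin:2. Sum = 11.
n = 9, so closeness = 8/11.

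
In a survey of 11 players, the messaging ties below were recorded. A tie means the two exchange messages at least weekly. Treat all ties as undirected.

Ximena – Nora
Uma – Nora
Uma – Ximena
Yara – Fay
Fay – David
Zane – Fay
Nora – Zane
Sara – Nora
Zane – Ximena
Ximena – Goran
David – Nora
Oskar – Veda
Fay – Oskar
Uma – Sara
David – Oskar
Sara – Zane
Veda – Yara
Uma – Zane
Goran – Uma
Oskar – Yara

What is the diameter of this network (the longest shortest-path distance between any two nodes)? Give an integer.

Eccentricity of each node (its greatest distance to any other): David:3, Fay:3, Goran:5, Nora:3, Oskar:4, Sara:4, Uma:4, Veda:5, Ximena:4, Yara:4, Zane:3.
The maximum eccentricity is 5, realized for instance by the pair Goran–Veda via Goran – Ximena – Zane – Fay – Yara – Veda. So the diameter is 5.

5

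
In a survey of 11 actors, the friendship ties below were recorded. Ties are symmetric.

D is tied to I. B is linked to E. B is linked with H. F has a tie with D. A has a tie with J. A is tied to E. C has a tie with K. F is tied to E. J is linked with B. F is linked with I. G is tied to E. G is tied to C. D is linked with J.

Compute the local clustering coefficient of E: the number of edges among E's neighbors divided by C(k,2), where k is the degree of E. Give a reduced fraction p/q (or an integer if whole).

E's neighbors: A, B, F, and G (k = 4).
Possible neighbor pairs: C(4,2) = 6. Edges among them: none → e = 0.
Clustering(E) = 0/6 = 0.

0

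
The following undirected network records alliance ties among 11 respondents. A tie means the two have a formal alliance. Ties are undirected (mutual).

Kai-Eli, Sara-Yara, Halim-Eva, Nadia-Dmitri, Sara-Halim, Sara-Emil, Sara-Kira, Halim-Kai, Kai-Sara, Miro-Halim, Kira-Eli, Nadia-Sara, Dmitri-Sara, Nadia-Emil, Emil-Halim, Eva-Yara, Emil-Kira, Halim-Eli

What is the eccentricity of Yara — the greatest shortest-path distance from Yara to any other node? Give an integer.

3

Distances from Yara: Dmitri:2, Eli:3, Emil:2, Eva:1, Halim:2, Kai:2, Kira:2, Miro:3, Nadia:2, Sara:1.
The largest is 3 (to Eli and Miro), so the eccentricity of Yara is 3.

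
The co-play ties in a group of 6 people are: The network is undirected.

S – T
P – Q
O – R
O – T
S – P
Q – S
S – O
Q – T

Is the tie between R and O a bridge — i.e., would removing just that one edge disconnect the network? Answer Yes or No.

Without the R–O edge there is no alternate route between R and O, so the network disconnects. It is a bridge.

Yes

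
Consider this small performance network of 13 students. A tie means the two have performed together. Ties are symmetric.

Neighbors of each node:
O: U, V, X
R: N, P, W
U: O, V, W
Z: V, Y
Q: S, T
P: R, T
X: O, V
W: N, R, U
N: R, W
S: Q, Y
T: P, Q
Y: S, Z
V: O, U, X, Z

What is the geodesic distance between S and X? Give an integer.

One shortest route is S – Y – Z – V – X, which uses 4 edges, and at distance 3 from S we only reach {P, V}, which does not include X. So d(S,X) = 4.

4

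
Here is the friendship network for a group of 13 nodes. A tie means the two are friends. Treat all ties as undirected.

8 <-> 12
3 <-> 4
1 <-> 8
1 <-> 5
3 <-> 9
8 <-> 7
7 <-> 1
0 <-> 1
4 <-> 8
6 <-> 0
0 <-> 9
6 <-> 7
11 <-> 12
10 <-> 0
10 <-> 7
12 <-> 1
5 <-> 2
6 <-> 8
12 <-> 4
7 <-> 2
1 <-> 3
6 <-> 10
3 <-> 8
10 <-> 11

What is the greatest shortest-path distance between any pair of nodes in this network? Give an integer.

4

Eccentricity of each node (its greatest distance to any other): 0:3, 1:2, 2:4, 3:3, 4:3, 5:3, 6:3, 7:3, 8:2, 9:4, 10:3, 11:3, 12:3.
The maximum eccentricity is 4, realized for instance by the pair 9–2 via 9 – 0 – 6 – 7 – 2. So the diameter is 4.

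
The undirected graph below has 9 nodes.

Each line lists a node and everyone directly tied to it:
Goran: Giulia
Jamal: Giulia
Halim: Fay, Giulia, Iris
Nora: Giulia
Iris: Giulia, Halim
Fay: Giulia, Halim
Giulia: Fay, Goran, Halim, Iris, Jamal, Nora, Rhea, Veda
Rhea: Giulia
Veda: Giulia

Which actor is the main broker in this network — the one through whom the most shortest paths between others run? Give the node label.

Giulia

Unnormalized betweenness of each node: Fay:0, Giulia:51/2, Goran:0, Halim:1/2, Iris:0, Jamal:0, Nora:0, Rhea:0, Veda:0.
Giulia has the largest value, 51/2, making it the main broker — the node through which the most shortest paths run.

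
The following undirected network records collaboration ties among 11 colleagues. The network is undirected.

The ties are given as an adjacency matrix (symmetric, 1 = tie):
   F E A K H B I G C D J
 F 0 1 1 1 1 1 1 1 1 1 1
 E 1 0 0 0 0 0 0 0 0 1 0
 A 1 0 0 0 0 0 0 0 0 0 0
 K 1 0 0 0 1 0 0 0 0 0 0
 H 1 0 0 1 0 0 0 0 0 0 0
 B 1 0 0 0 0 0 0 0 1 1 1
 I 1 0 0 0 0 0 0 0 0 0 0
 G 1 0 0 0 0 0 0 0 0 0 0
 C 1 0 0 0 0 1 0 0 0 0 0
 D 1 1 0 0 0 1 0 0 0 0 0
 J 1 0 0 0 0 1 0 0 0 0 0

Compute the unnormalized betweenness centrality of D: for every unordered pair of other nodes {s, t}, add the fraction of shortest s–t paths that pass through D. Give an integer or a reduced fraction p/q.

Pairs whose geodesics pass through D — E–B: 1/2.
All other pairs contribute 0.
Summing the contributions gives betweenness(D) = 1/2.

1/2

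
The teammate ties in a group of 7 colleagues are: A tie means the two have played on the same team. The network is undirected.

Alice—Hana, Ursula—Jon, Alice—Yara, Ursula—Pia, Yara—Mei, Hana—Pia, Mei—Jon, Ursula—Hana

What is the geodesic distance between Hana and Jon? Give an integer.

One shortest route is Hana – Ursula – Jon, which uses 2 edges, and Hana and Jon are not directly tied, so nothing shorter exists. So d(Hana,Jon) = 2.

2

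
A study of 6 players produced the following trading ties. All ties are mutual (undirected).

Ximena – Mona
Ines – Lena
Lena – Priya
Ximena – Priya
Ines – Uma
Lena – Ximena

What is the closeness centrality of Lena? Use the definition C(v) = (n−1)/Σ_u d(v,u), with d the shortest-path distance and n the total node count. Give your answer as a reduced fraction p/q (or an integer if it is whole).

Distances from Lena: Ines:1, Mona:2, Priya:1, Uma:2, Ximena:1. Sum = 7.
n = 6, so closeness = 5/7.

5/7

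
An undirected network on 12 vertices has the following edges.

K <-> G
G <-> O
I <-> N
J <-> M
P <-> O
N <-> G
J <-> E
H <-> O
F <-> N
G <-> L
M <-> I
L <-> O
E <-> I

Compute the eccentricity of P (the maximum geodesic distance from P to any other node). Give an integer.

Distances from P: E:5, F:4, G:2, H:2, I:4, J:6, K:3, L:2, M:5, N:3, O:1.
The largest is 6 (to J), so the eccentricity of P is 6.

6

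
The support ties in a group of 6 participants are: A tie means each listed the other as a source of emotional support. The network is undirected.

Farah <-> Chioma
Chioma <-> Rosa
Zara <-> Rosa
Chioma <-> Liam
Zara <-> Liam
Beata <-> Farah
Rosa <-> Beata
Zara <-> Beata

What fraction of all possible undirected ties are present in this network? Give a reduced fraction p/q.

There are 8 edges and 6 nodes, so the maximum possible is C(6,2) = 15.
Density = 8/15.

8/15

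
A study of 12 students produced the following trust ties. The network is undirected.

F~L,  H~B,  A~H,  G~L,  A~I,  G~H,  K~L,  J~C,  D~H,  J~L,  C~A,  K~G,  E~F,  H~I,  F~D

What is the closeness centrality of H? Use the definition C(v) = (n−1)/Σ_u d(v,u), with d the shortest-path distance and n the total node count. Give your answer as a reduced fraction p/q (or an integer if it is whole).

11/19

Distances from H: A:1, B:1, C:2, D:1, E:3, F:2, G:1, I:1, J:3, K:2, L:2. Sum = 19.
n = 12, so closeness = 11/19.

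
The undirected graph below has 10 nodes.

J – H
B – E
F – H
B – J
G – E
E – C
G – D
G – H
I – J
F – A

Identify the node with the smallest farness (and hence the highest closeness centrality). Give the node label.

H

Farness (sum of distances to all others) for each node — A:30, B:20, C:27, D:25, E:19, F:22, G:17, H:16, I:26, J:18.
The smallest farness is 16, for H, so H has the highest closeness.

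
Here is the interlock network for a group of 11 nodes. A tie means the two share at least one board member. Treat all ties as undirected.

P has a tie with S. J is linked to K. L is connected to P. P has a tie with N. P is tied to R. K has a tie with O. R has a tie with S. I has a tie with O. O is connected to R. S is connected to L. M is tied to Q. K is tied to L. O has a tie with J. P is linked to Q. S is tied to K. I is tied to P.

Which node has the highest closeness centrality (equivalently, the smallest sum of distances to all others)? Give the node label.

Farness (sum of distances to all others) for each node — I:19, J:26, K:20, L:18, M:31, N:24, O:20, P:15, Q:22, R:18, S:17.
The smallest farness is 15, for P, so P has the highest closeness.

P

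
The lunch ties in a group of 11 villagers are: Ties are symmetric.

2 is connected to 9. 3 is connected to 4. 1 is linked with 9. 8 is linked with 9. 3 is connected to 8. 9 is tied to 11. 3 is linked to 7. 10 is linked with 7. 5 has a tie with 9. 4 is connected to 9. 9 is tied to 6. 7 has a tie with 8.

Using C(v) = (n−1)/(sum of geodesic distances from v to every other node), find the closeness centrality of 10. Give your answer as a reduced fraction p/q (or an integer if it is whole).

Distances from 10: 1:4, 2:4, 3:2, 4:3, 5:4, 6:4, 7:1, 8:2, 9:3, 11:4. Sum = 31.
n = 11, so closeness = 10/31.

10/31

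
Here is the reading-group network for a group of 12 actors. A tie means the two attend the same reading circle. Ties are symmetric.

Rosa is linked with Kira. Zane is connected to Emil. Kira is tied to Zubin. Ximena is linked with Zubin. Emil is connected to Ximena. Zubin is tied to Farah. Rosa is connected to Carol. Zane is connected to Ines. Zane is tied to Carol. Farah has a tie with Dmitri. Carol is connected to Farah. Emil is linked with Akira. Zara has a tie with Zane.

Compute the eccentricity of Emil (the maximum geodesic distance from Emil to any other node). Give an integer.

4

Distances from Emil: Akira:1, Carol:2, Dmitri:4, Farah:3, Ines:2, Kira:3, Rosa:3, Ximena:1, Zane:1, Zara:2, Zubin:2.
The largest is 4 (to Dmitri), so the eccentricity of Emil is 4.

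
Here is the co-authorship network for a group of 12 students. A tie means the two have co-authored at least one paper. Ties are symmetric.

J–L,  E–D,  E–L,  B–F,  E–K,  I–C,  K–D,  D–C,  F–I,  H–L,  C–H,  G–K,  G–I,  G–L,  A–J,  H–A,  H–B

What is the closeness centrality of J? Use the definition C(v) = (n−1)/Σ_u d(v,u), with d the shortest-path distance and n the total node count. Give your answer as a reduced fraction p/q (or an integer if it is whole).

Distances from J: A:1, B:3, C:3, D:3, E:2, F:4, G:2, H:2, I:3, K:3, L:1. Sum = 27.
n = 12, so closeness = 11/27.

11/27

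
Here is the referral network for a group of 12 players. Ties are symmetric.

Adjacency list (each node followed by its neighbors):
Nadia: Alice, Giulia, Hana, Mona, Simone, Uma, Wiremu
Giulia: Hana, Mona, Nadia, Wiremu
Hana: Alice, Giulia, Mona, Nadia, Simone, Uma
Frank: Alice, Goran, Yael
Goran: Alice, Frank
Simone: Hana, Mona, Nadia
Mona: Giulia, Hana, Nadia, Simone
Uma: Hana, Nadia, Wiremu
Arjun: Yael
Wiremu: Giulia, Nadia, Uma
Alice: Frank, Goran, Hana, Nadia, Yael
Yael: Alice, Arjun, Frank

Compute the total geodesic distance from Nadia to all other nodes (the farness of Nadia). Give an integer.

16

Distances from Nadia: Alice:1, Arjun:3, Frank:2, Giulia:1, Goran:2, Hana:1, Mona:1, Simone:1, Uma:1, Wiremu:1, Yael:2.
Sum = 1 + 3 + 2 + 1 + 2 + 1 + 1 + 1 + 1 + 1 + 2 = 16.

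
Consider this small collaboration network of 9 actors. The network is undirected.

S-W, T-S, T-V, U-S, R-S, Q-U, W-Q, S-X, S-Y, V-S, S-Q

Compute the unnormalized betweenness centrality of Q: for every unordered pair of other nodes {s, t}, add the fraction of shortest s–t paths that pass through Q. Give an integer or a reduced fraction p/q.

Pairs whose geodesics pass through Q — U–W: 1/2.
All other pairs contribute 0.
Summing the contributions gives betweenness(Q) = 1/2.

1/2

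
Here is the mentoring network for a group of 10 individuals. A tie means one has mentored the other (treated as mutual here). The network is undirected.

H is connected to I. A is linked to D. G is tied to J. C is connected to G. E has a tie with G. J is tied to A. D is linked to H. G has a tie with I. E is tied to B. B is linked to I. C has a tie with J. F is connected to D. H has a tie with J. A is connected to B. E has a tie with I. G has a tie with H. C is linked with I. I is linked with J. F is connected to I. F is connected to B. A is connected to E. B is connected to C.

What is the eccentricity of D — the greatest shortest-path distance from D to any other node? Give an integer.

Distances from D: A:1, B:2, C:3, E:2, F:1, G:2, H:1, I:2, J:2.
The largest is 3 (to C), so the eccentricity of D is 3.

3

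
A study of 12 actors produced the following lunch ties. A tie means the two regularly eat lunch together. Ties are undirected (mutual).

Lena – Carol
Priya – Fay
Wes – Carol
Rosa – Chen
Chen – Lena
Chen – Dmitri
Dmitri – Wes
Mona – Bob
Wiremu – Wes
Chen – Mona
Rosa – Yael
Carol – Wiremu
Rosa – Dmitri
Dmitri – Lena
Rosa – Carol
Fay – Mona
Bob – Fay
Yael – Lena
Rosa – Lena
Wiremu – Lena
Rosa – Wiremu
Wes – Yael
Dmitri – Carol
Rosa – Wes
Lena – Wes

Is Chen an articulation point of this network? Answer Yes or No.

Removing Chen leaves {Carol, Dmitri, Lena, Rosa, Wes, Wiremu, and Yael} with no path to {Bob, Fay, Mona, and Priya}, so the network splits into 2 components. Chen is a cut vertex.

Yes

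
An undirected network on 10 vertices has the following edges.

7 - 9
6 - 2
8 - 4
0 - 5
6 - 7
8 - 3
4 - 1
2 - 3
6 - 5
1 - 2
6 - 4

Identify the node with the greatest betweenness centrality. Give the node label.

6

Unnormalized betweenness of each node: 0:0, 1:1/2, 2:17/2, 3:1, 4:17/2, 5:8, 6:49/2, 7:8, 8:1, 9:0.
6 has the largest value, 49/2, making it the main broker — the node through which the most shortest paths run.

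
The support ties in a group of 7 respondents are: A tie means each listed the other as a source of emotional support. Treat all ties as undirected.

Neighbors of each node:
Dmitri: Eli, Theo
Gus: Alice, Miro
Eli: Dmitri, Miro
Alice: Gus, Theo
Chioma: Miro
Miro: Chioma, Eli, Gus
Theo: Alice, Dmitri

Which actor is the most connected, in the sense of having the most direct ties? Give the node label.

Degrees — Alice:2, Chioma:1, Dmitri:2, Eli:2, Gus:2, Miro:3, Theo:2.
The maximum is 3, attained only by Miro.

Miro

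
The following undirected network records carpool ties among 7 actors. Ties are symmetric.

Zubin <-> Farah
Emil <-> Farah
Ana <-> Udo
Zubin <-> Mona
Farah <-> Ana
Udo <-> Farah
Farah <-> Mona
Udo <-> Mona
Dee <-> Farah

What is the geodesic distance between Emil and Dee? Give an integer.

One shortest route is Emil – Farah – Dee, which uses 2 edges, and Emil and Dee are not directly tied, so nothing shorter exists. So d(Emil,Dee) = 2.

2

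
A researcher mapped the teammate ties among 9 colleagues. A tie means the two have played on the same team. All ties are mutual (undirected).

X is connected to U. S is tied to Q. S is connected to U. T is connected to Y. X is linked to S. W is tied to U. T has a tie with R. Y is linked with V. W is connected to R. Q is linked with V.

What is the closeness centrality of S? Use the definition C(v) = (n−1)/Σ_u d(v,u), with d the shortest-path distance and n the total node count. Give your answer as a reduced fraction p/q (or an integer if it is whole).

8/17

Distances from S: Q:1, R:3, T:4, U:1, V:2, W:2, X:1, Y:3. Sum = 17.
n = 9, so closeness = 8/17.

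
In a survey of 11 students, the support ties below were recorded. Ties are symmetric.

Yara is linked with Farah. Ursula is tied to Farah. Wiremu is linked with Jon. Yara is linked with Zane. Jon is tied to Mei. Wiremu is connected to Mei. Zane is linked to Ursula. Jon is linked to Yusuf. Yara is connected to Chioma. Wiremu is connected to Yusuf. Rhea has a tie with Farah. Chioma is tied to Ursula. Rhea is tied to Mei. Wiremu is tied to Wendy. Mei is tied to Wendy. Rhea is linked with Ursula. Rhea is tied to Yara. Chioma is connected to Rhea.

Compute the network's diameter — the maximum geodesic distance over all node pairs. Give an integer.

Eccentricity of each node (its greatest distance to any other): Chioma:4, Farah:4, Jon:4, Mei:3, Rhea:3, Ursula:4, Wendy:4, Wiremu:4, Yara:4, Yusuf:5, Zane:5.
The maximum eccentricity is 5, realized for instance by the pair Zane–Yusuf via Zane – Yara – Rhea – Mei – Jon – Yusuf. So the diameter is 5.

5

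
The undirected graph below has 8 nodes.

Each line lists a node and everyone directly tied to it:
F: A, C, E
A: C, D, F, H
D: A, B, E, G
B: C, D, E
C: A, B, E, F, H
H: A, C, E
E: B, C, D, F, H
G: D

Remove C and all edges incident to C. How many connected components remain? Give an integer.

C's neighbors (A, B, E, F, and H) remain reachable from one another through other ties, so the rest of the network stays in one piece.

1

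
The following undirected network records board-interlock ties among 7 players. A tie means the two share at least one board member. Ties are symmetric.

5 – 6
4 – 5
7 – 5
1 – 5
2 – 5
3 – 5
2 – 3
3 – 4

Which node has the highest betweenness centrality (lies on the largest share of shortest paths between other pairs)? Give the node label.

Unnormalized betweenness of each node: 1:0, 2:0, 3:1/2, 4:0, 5:25/2, 6:0, 7:0.
5 has the largest value, 25/2, making it the main broker — the node through which the most shortest paths run.

5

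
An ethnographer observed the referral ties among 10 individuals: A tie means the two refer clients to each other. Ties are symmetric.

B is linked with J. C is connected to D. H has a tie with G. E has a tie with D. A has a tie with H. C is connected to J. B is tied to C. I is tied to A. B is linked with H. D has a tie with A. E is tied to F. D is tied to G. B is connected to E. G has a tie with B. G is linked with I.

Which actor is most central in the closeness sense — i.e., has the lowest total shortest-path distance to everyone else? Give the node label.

B

Farness (sum of distances to all others) for each node — A:17, B:13, C:17, D:14, E:16, F:24, G:15, H:16, I:21, J:19.
The smallest farness is 13, for B, so B has the highest closeness.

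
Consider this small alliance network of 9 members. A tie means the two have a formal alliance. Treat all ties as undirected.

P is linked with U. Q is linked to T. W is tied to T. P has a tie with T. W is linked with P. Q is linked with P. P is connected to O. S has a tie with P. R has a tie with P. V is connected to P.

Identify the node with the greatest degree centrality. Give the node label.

Degrees — O:1, P:8, Q:2, R:1, S:1, T:3, U:1, V:1, W:2.
The maximum is 8, attained only by P.

P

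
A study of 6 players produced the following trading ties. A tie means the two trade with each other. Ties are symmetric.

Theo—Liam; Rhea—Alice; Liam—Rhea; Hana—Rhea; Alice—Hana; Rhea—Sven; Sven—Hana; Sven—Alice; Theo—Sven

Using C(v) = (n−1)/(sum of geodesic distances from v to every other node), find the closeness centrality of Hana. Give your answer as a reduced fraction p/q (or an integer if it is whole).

Distances from Hana: Alice:1, Liam:2, Rhea:1, Sven:1, Theo:2. Sum = 7.
n = 6, so closeness = 5/7.

5/7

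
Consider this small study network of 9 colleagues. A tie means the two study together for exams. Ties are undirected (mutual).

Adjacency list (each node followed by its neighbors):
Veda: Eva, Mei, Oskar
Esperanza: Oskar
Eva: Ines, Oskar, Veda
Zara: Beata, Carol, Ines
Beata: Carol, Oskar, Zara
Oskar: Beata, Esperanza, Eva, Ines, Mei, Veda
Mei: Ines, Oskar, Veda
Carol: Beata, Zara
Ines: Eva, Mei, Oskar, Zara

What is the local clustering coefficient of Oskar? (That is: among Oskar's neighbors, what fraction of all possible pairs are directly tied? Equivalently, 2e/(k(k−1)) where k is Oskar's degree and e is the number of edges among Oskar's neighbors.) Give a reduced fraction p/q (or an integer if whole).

4/15

Oskar's neighbors: Beata, Esperanza, Eva, Ines, Mei, and Veda (k = 6).
Possible neighbor pairs: C(6,2) = 15. Edges among them: Eva–Ines, Eva–Veda, Ines–Mei, Mei–Veda → e = 4.
Clustering(Oskar) = 4/15.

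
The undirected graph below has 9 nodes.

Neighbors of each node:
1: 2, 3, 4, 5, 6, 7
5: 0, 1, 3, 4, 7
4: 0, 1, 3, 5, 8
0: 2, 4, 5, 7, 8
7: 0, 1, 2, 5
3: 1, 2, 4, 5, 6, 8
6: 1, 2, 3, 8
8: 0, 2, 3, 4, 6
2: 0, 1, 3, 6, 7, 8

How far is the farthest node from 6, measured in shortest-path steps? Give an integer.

2

Distances from 6: 0:2, 1:1, 2:1, 3:1, 4:2, 5:2, 7:2, 8:1.
The largest is 2 (to 7, 4, 5, and 0), so the eccentricity of 6 is 2.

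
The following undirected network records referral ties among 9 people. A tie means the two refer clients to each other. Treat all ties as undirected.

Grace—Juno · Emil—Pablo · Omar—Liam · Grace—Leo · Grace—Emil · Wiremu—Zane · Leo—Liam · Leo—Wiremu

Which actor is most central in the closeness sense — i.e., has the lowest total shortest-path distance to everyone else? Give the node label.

Leo

Farness (sum of distances to all others) for each node — Emil:20, Grace:15, Juno:22, Leo:14, Liam:19, Omar:26, Pablo:27, Wiremu:19, Zane:26.
The smallest farness is 14, for Leo, so Leo has the highest closeness.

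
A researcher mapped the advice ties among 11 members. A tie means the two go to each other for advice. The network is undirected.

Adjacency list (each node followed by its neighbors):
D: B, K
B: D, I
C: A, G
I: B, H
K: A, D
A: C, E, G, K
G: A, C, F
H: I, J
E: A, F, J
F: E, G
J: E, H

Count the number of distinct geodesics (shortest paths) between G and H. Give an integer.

2

The shortest distance is 4. The length-4 paths are: G–F–E–J–H; G–A–E–J–H.
That gives 2 distinct shortest paths.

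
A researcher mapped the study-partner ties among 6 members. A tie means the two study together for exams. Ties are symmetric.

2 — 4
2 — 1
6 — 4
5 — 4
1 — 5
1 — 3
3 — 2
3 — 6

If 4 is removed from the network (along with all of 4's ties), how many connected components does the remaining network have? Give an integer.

4's neighbors (2, 5, and 6) remain reachable from one another through other ties, so the rest of the network stays in one piece.

1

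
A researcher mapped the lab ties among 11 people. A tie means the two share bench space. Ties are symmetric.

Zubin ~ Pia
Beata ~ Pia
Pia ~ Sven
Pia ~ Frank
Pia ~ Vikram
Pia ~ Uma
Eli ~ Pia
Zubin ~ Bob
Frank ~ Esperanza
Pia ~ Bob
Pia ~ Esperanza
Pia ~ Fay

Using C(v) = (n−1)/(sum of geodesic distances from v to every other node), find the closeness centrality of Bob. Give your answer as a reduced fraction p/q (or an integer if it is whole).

Distances from Bob: Beata:2, Eli:2, Esperanza:2, Fay:2, Frank:2, Pia:1, Sven:2, Uma:2, Vikram:2, Zubin:1. Sum = 18.
n = 11, so closeness = 10/18 = 5/9.

5/9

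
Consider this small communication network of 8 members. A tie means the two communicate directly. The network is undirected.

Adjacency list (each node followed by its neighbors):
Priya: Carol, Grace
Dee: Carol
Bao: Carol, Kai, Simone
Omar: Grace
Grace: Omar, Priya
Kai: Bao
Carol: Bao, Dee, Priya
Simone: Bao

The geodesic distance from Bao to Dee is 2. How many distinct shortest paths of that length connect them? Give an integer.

The shortest distance is 2, and the only length-2 path is Bao–Carol–Dee. So there is exactly 1 shortest path.

1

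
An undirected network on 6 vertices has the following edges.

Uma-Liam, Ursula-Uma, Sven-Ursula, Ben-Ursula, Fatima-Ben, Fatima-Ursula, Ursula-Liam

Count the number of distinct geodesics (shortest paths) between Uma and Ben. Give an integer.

1

The shortest distance is 2, and the only length-2 path is Uma–Ursula–Ben. So there is exactly 1 shortest path.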